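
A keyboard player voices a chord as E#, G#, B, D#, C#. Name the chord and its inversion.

C# dominant ninth, first inversion

The distinct note names are E#, G#, B, D#, C#. Stacked in thirds they read C#–E#–G#–B–D#, which is a dominant ninth chord on C#.
E# is the third of C# dominant ninth; third in the bass means first inversion.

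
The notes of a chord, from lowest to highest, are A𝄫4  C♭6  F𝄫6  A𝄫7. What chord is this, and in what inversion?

Fbb augmented, first inversion

The pitch classes Abb, Cb, Fbb arrange in thirds as Fbb–Abb–Cb: an Fbb augmented triad.
Abb is the third of Fbb augmented; third in the bass means first inversion (figured bass 6).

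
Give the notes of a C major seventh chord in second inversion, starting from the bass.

G, B, C, E

C major seventh is C–E–G–B. Second inversion puts the fifth (G) in the bass, with the remaining tones above: G, B, C, E.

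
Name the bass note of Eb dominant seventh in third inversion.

Db

In third inversion the seventh is lowest. For Eb dominant seventh (Eb–G–Bb–Db) that is Db.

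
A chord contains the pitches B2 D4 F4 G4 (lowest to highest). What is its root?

Reordering B, D, F, G into stacked thirds gives G–B–D–F; the bottom of that stack, G, is the root.

G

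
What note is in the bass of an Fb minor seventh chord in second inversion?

In second inversion the fifth is lowest. For Fb minor seventh (Fb–Abb–Cb–Ebb) that is Cb.

Cb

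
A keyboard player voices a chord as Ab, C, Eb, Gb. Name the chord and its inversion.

Reducing to letter names: Ab, C, Eb, Gb. These stack in thirds as Ab–C–Eb–Gb — an Ab dominant seventh chord.
The lowest note is Ab, the root of the chord, so this is root position (figured bass 7).

Ab dominant seventh, root position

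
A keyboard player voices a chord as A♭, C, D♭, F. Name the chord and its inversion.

Db major seventh, second inversion

Reducing to letter names: Ab, C, Db, F. These stack in thirds as Db–F–Ab–C — a Db major seventh chord.
With the fifth (Ab) in the bass, the chord is in second inversion (figured bass 4/3).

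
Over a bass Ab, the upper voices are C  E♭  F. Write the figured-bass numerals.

The notes Ab, C, Eb, F stack in thirds as F–Ab–C–Eb — an F minor seventh chord. The bass Ab is the third, so this is first inversion: figured 6/5.

6/5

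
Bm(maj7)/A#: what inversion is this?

Bm(maj7)/A# means B minor-major seventh with A# in the bass. A# is the seventh of B minor-major seventh (B–D–F#–A#), so this is third inversion.

third inversion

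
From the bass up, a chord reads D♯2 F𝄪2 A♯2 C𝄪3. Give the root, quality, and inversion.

The distinct note names are D#, F##, A#, C##. Stacked in thirds they read D#–F##–A#–C##, which is a major seventh chord on D#.
The lowest note is D#, the root of the chord, so this is root position (figured bass 7).

D# major seventh, root position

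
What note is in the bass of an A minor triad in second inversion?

E

A minor is A–C–E. Second inversion places the fifth in the bass: E.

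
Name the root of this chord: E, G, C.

C

E, G, C are the tones of a C major triad (C–E–G), making C the root.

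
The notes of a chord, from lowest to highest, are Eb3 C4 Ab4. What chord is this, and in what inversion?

Ab major, second inversion

The distinct note names are Eb, C, Ab. Stacked in thirds they read Ab–C–Eb, which is a major triad on Ab.
Eb is the fifth of Ab major; fifth in the bass means second inversion (figured bass 6/4).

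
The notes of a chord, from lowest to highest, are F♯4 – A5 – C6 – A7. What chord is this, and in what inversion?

Reducing to letter names: F#, A, C. These stack in thirds as F#–A–C — an F# diminished triad.
The lowest note is F#, the root of the chord, so this is root position (figured bass 5/3).

F# diminished, root position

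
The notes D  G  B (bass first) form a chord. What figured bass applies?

The notes D, G, B stack in thirds as G–B–D — a G major triad. The bass D is the fifth, so this is second inversion: figured 6/4.

6/4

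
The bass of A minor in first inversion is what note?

The third of A minor (A–C–E) is C; that is the bass in first inversion.

C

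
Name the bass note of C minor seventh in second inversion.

The fifth of C minor seventh (C–Eb–G–Bb) is G; that is the bass in second inversion.

G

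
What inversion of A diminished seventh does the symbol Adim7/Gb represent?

third inversion

Adim7/Gb means A diminished seventh with Gb in the bass. Gb is the seventh of A diminished seventh (A–C–Eb–Gb), so this is third inversion.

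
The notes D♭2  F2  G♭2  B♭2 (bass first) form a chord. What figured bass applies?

4/3

The notes Db, F, Gb, Bb stack in thirds as Gb–Bb–Db–F — a Gb major seventh chord. The bass Db is the fifth, so this is second inversion: figured 4/3.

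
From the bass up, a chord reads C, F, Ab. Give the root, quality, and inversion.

F minor, second inversion

The distinct note names are C, F, Ab. Stacked in thirds they read F–Ab–C, which is a minor triad on F.
The lowest note is C, the fifth of the chord, so this is second inversion (figured bass 6/4).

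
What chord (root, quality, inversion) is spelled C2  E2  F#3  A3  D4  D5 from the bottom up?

Reducing to letter names: C, E, F#, A, D. These stack in thirds as D–F#–A–C–E — a D dominant ninth chord.
The lowest note is C, the seventh of the chord, so this is third inversion.

D dominant ninth, third inversion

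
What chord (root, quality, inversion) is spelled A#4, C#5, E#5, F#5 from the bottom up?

Reducing to letter names: A#, C#, E#, F#. These stack in thirds as F#–A#–C#–E# — an F# major seventh chord.
A# is the third of F# major seventh; third in the bass means first inversion (figured bass 6/5).

F# major seventh, first inversion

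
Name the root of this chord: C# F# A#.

Reordering C#, F#, A# into stacked thirds gives F#–A#–C#; the bottom of that stack, F#, is the root.

F#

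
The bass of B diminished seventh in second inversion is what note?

B diminished seventh is B–D–F–Ab. Second inversion places the fifth in the bass: F.

F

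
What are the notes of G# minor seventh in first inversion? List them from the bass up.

B, D#, F#, G#

Spelling G# minor seventh: G#–B–D#–F#. In first inversion the third is bass, giving B, D#, F#, G# from the bottom.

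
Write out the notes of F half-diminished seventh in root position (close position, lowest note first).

F, Ab, Cb, Eb

The chord tones are F–Ab–Cb–Eb. With the root (F) lowest for root position: F, Ab, Cb, Eb.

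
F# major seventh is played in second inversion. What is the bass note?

C#

F# major seventh is F#–A#–C#–E#. Second inversion places the fifth in the bass: C#.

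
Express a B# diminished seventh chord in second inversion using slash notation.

Second inversion of B# diminished seventh has the fifth (F#) in the bass. As a slash chord: B#dim7/F#.

B#dim7/F#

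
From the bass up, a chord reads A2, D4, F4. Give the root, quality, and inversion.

The distinct note names are A, D, F. Stacked in thirds they read D–F–A, which is a minor triad on D.
The lowest note is A, the fifth of the chord, so this is second inversion (figured bass 6/4).

D minor, second inversion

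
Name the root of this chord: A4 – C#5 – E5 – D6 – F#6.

D

The distinct letter names are A, C#, E, D, F#. Arranged as a stack of thirds they read D–F#–A–C#–E, so D is the root (a D major ninth chord).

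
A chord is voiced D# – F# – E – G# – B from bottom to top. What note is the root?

E

The distinct letter names are D#, F#, E, G#, B. Arranged as a stack of thirds they read E–G#–B–D#–F#, so E is the root (an E major ninth chord).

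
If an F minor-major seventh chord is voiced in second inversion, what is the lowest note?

C

The fifth of F minor-major seventh (F–Ab–C–E) is C; that is the bass in second inversion.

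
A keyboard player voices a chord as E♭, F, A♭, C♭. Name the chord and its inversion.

F half-diminished seventh, third inversion

The distinct note names are Eb, F, Ab, Cb. Stacked in thirds they read F–Ab–Cb–Eb, which is a half-diminished seventh chord on F.
With the seventh (Eb) in the bass, the chord is in third inversion (figured bass 4/2).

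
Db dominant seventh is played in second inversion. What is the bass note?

The fifth of Db dominant seventh (Db–F–Ab–Cb) is Ab; that is the bass in second inversion.

Ab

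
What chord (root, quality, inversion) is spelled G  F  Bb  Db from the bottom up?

The pitch classes G, F, Bb, Db arrange in thirds as G–Bb–Db–F: a G half-diminished seventh chord.
G is the root of G half-diminished seventh; root in the bass means root position (figured bass 7).

G half-diminished seventh, root position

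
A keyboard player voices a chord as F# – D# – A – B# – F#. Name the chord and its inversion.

B# diminished seventh, second inversion

The pitch classes F#, D#, A, B# arrange in thirds as B#–D#–F#–A: a B# diminished seventh chord.
The lowest note is F#, the fifth of the chord, so this is second inversion (figured bass 4/3).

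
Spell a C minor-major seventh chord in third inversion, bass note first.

C minor-major seventh is C–Eb–G–B. Third inversion puts the seventh (B) in the bass, with the remaining tones above: B, C, Eb, G.

B, C, Eb, G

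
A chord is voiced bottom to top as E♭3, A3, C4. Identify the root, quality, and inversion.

A diminished, second inversion

The pitch classes Eb, A, C arrange in thirds as A–C–Eb: an A diminished triad.
The lowest note is Eb, the fifth of the chord, so this is second inversion (figured bass 6/4).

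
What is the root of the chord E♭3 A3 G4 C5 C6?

A

Reordering Eb, A, G, C into stacked thirds gives A–C–Eb–G; the bottom of that stack, A, is the root.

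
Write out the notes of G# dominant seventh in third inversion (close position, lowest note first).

Spelling G# dominant seventh: G#–B#–D#–F#. In third inversion the seventh is bass, giving F#, G#, B#, D# from the bottom.

F#, G#, B#, D#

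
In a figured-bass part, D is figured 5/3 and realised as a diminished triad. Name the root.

D

The figures 5/3 mean the root of the chord is in the bass. If D is the root of a diminished triad, the root is D (chord tones D–F–Ab).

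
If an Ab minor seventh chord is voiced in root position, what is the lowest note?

Ab

In root position the root is lowest. For Ab minor seventh (Ab–Cb–Eb–Gb) that is Ab.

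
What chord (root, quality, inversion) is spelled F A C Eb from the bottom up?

F dominant seventh, root position

The pitch classes F, A, C, Eb arrange in thirds as F–A–C–Eb: an F dominant seventh chord.
The lowest note is F, the root of the chord, so this is root position (figured bass 7).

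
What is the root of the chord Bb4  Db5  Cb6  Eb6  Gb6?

Cb

Bb, Db, Cb, Eb, Gb are the tones of a Cb major ninth chord (Cb–Eb–Gb–Bb–Db), making Cb the root.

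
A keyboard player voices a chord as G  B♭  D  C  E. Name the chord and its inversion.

The pitch classes G, Bb, D, C, E arrange in thirds as C–E–G–Bb–D: a C dominant ninth chord.
G is the fifth of C dominant ninth; fifth in the bass means second inversion.

C dominant ninth, second inversion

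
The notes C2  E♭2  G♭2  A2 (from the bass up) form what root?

A

Reordering C, Eb, Gb, A into stacked thirds gives A–C–Eb–Gb; the bottom of that stack, A, is the root.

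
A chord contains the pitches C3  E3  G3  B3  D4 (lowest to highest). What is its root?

Reordering C, E, G, B, D into stacked thirds gives C–E–G–B–D; the bottom of that stack, C, is the root.

C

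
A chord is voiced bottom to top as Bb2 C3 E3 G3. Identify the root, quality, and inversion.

C dominant seventh, third inversion

The pitch classes Bb, C, E, G arrange in thirds as C–E–G–Bb: a C dominant seventh chord.
With the seventh (Bb) in the bass, the chord is in third inversion (figured bass 4/2).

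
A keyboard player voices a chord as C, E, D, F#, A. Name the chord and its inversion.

D dominant ninth, third inversion

The pitch classes C, E, D, F#, A arrange in thirds as D–F#–A–C–E: a D dominant ninth chord.
C is the seventh of D dominant ninth; seventh in the bass means third inversion.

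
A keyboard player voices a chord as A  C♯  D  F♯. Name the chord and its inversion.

D major seventh, second inversion

The distinct note names are A, C#, D, F#. Stacked in thirds they read D–F#–A–C#, which is a major seventh chord on D.
The lowest note is A, the fifth of the chord, so this is second inversion (figured bass 4/3).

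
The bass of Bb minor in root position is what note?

In root position the root is lowest. For Bb minor (Bb–Db–F) that is Bb.

Bb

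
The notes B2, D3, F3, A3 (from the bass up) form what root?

B

Reordering B, D, F, A into stacked thirds gives B–D–F–A; the bottom of that stack, B, is the root.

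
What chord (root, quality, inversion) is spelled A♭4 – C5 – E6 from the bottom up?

Ab augmented, root position

Reducing to letter names: Ab, C, E. These stack in thirds as Ab–C–E — an Ab augmented triad.
With the root (Ab) in the bass, the chord is in root position (figured bass 5/3).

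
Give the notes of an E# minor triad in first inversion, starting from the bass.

E# minor is E#–G#–B#. First inversion puts the third (G#) in the bass, with the remaining tones above: G#, B#, E#.

G#, B#, E#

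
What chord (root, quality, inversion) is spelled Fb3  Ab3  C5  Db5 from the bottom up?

Db minor-major seventh, first inversion

Reducing to letter names: Fb, Ab, C, Db. These stack in thirds as Db–Fb–Ab–C — a Db minor-major seventh chord.
Fb is the third of Db minor-major seventh; third in the bass means first inversion (figured bass 6/5).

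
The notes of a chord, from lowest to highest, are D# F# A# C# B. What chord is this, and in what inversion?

Reducing to letter names: D#, F#, A#, C#, B. These stack in thirds as B–D#–F#–A#–C# — a B major ninth chord.
The lowest note is D#, the third of the chord, so this is first inversion.

B major ninth, first inversion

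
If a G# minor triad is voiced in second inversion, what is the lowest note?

D#

In second inversion the fifth is lowest. For G# minor (G#–B–D#) that is D#.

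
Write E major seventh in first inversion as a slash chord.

First inversion of E major seventh has the third (G#) in the bass. As a slash chord: Emaj7/G#.

Emaj7/G#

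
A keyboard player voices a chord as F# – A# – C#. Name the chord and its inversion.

The pitch classes F#, A#, C# arrange in thirds as F#–A#–C#: an F# major triad.
F# is the root of F# major; root in the bass means root position (figured bass 5/3).

F# major, root position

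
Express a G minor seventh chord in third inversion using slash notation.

Third inversion of G minor seventh has the seventh (F) in the bass. As a slash chord: Gm7/F.

Gm7/F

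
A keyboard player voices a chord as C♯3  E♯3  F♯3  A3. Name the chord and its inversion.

The pitch classes C#, E#, F#, A arrange in thirds as F#–A–C#–E#: an F# minor-major seventh chord.
C# is the fifth of F# minor-major seventh; fifth in the bass means second inversion (figured bass 4/3).

F# minor-major seventh, second inversion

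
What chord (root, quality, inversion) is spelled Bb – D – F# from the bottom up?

Bb augmented, root position

The pitch classes Bb, D, F# arrange in thirds as Bb–D–F#: a Bb augmented triad.
The lowest note is Bb, the root of the chord, so this is root position (figured bass 5/3).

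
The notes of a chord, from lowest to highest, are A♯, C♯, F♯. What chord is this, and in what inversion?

F# major, first inversion

Reducing to letter names: A#, C#, F#. These stack in thirds as F#–A#–C# — an F# major triad.
With the third (A#) in the bass, the chord is in first inversion (figured bass 6).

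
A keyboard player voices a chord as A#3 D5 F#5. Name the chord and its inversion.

The distinct note names are A#, D, F#. Stacked in thirds they read D–F#–A#, which is an augmented triad on D.
With the fifth (A#) in the bass, the chord is in second inversion (figured bass 6/4).

D augmented, second inversion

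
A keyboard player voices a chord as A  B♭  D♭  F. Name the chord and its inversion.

Bb minor-major seventh, third inversion

The pitch classes A, Bb, Db, F arrange in thirds as Bb–Db–F–A: a Bb minor-major seventh chord.
With the seventh (A) in the bass, the chord is in third inversion (figured bass 4/2).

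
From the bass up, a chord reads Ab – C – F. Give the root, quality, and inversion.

The distinct note names are Ab, C, F. Stacked in thirds they read F–Ab–C, which is a minor triad on F.
The lowest note is Ab, the third of the chord, so this is first inversion (figured bass 6).

F minor, first inversion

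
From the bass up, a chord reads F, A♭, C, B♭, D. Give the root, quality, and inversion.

The distinct note names are F, Ab, C, Bb, D. Stacked in thirds they read Bb–D–F–Ab–C, which is a dominant ninth chord on Bb.
With the fifth (F) in the bass, the chord is in second inversion.

Bb dominant ninth, second inversion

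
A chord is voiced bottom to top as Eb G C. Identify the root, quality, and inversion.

The pitch classes Eb, G, C arrange in thirds as C–Eb–G: a C minor triad.
The lowest note is Eb, the third of the chord, so this is first inversion (figured bass 6).

C minor, first inversion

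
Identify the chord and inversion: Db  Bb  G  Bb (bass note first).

G diminished, second inversion

The distinct note names are Db, Bb, G. Stacked in thirds they read G–Bb–Db, which is a diminished triad on G.
With the fifth (Db) in the bass, the chord is in second inversion (figured bass 6/4).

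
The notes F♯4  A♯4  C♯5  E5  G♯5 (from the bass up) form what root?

F#

The distinct letter names are F#, A#, C#, E, G#. Arranged as a stack of thirds they read F#–A#–C#–E–G#, so F# is the root (an F# dominant ninth chord).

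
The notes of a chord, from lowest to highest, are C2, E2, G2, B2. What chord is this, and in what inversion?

The pitch classes C, E, G, B arrange in thirds as C–E–G–B: a C major seventh chord.
C is the root of C major seventh; root in the bass means root position (figured bass 7).

C major seventh, root position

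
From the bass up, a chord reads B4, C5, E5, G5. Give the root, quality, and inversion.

C major seventh, third inversion

Reducing to letter names: B, C, E, G. These stack in thirds as C–E–G–B — a C major seventh chord.
With the seventh (B) in the bass, the chord is in third inversion (figured bass 4/2).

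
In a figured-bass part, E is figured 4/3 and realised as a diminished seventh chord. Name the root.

A#

The figures 4/3 mean the fifth of the chord is in the bass. If E is the fifth of a diminished seventh chord, the root is A# (chord tones A#–C#–E–G).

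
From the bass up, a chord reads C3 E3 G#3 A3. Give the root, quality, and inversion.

Reducing to letter names: C, E, G#, A. These stack in thirds as A–C–E–G# — an A minor-major seventh chord.
With the third (C) in the bass, the chord is in first inversion (figured bass 6/5).

A minor-major seventh, first inversion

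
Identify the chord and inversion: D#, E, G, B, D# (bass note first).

E minor-major seventh, third inversion

The pitch classes D#, E, G, B arrange in thirds as E–G–B–D#: an E minor-major seventh chord.
The lowest note is D#, the seventh of the chord, so this is third inversion (figured bass 4/2).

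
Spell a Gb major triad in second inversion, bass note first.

Db, Gb, Bb

Gb major is Gb–Bb–Db. Second inversion puts the fifth (Db) in the bass, with the remaining tones above: Db, Gb, Bb.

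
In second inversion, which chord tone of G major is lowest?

D

G major is G–B–D. Second inversion places the fifth in the bass: D.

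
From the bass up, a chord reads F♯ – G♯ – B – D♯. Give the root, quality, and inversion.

G# minor seventh, third inversion

Reducing to letter names: F#, G#, B, D#. These stack in thirds as G#–B–D#–F# — a G# minor seventh chord.
The lowest note is F#, the seventh of the chord, so this is third inversion (figured bass 4/2).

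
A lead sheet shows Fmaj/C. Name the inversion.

second inversion

Fmaj/C means F major with C in the bass. C is the fifth of F major (F–A–C), so this is second inversion.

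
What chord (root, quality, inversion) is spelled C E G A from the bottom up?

The pitch classes C, E, G, A arrange in thirds as A–C–E–G: an A minor seventh chord.
The lowest note is C, the third of the chord, so this is first inversion (figured bass 6/5).

A minor seventh, first inversion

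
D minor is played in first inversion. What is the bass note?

F

The third of D minor (D–F–A) is F; that is the bass in first inversion.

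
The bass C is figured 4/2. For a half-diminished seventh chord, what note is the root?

The figures 4/2 mean the seventh of the chord is in the bass. If C is the seventh of a half-diminished seventh chord, the root is D (chord tones D–F–Ab–C).

D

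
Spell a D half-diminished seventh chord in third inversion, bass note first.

D half-diminished seventh is D–F–Ab–C. Third inversion puts the seventh (C) in the bass, with the remaining tones above: C, D, F, Ab.

C, D, F, Ab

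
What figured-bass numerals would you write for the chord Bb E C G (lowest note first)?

The notes Bb, E, C, G stack in thirds as C–E–G–Bb — a C dominant seventh chord. The bass Bb is the seventh, so this is third inversion: figured 4/2.

4/2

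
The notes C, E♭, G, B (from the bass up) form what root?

C

The distinct letter names are C, Eb, G, B. Arranged as a stack of thirds they read C–Eb–G–B, so C is the root (a C minor-major seventh chord).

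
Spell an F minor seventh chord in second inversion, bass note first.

Spelling F minor seventh: F–Ab–C–Eb. In second inversion the fifth is bass, giving C, Eb, F, Ab from the bottom.

C, Eb, F, Ab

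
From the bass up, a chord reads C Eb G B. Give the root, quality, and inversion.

C minor-major seventh, root position

Reducing to letter names: C, Eb, G, B. These stack in thirds as C–Eb–G–B — a C minor-major seventh chord.
C is the root of C minor-major seventh; root in the bass means root position (figured bass 7).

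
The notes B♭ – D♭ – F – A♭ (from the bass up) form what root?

Reordering Bb, Db, F, Ab into stacked thirds gives Bb–Db–F–Ab; the bottom of that stack, Bb, is the root.

Bb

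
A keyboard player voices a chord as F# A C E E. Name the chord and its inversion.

The pitch classes F#, A, C, E arrange in thirds as F#–A–C–E: an F# half-diminished seventh chord.
The lowest note is F#, the root of the chord, so this is root position (figured bass 7).

F# half-diminished seventh, root position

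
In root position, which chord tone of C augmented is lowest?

In root position the root is lowest. For C augmented (C–E–G#) that is C.

C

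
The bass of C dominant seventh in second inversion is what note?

G

C dominant seventh is C–E–G–Bb. Second inversion places the fifth in the bass: G.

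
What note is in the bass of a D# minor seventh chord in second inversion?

D# minor seventh is D#–F#–A#–C#. Second inversion places the fifth in the bass: A#.

A#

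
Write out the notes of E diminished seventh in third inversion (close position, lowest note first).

The chord tones are E–G–Bb–Db. With the seventh (Db) lowest for third inversion: Db, E, G, Bb.

Db, E, G, Bb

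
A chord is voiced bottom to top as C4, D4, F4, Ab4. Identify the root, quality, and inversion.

D half-diminished seventh, third inversion

The pitch classes C, D, F, Ab arrange in thirds as D–F–Ab–C: a D half-diminished seventh chord.
The lowest note is C, the seventh of the chord, so this is third inversion (figured bass 4/2).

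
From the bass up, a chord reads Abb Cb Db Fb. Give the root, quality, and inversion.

The distinct note names are Abb, Cb, Db, Fb. Stacked in thirds they read Db–Fb–Abb–Cb, which is a half-diminished seventh chord on Db.
The lowest note is Abb, the fifth of the chord, so this is second inversion (figured bass 4/3).

Db half-diminished seventh, second inversion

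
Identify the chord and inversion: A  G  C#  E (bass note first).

The pitch classes A, G, C#, E arrange in thirds as A–C#–E–G: an A dominant seventh chord.
A is the root of A dominant seventh; root in the bass means root position (figured bass 7).

A dominant seventh, root position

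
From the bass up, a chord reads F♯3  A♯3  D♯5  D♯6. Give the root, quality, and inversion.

Reducing to letter names: F#, A#, D#. These stack in thirds as D#–F#–A# — a D# minor triad.
F# is the third of D# minor; third in the bass means first inversion (figured bass 6).

D# minor, first inversion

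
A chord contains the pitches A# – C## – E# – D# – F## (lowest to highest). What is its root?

D#

Reordering A#, C##, E#, D#, F## into stacked thirds gives D#–F##–A#–C##–E#; the bottom of that stack, D#, is the root.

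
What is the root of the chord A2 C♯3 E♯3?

A

Reordering A, C#, E# into stacked thirds gives A–C#–E#; the bottom of that stack, A, is the root.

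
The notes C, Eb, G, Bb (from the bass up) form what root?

C

The distinct letter names are C, Eb, G, Bb. Arranged as a stack of thirds they read C–Eb–G–Bb, so C is the root (a C minor seventh chord).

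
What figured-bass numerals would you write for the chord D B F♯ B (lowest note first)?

The notes D, B, F# stack in thirds as B–D–F# — a B minor triad. The bass D is the third, so this is first inversion: figured 6.

6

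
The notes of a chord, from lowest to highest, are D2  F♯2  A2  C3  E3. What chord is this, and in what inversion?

D dominant ninth, root position

The pitch classes D, F#, A, C, E arrange in thirds as D–F#–A–C–E: a D dominant ninth chord.
The lowest note is D, the root of the chord, so this is root position.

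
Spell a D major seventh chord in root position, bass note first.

D, F#, A, C#

The chord tones are D–F#–A–C#. With the root (D) lowest for root position: D, F#, A, C#.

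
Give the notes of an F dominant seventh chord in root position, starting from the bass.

F, A, C, Eb

The chord tones are F–A–C–Eb. With the root (F) lowest for root position: F, A, C, Eb.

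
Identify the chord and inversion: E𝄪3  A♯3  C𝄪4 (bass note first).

A# augmented, second inversion

Reducing to letter names: E##, A#, C##. These stack in thirds as A#–C##–E## — an A# augmented triad.
The lowest note is E##, the fifth of the chord, so this is second inversion (figured bass 6/4).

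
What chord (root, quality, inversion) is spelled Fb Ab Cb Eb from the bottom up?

The distinct note names are Fb, Ab, Cb, Eb. Stacked in thirds they read Fb–Ab–Cb–Eb, which is a major seventh chord on Fb.
Fb is the root of Fb major seventh; root in the bass means root position (figured bass 7).

Fb major seventh, root position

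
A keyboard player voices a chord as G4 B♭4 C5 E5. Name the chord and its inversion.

C dominant seventh, second inversion

Reducing to letter names: G, Bb, C, E. These stack in thirds as C–E–G–Bb — a C dominant seventh chord.
The lowest note is G, the fifth of the chord, so this is second inversion (figured bass 4/3).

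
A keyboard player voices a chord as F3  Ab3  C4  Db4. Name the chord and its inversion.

The distinct note names are F, Ab, C, Db. Stacked in thirds they read Db–F–Ab–C, which is a major seventh chord on Db.
With the third (F) in the bass, the chord is in first inversion (figured bass 6/5).

Db major seventh, first inversion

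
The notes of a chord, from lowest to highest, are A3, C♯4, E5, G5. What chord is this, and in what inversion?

A dominant seventh, root position

Reducing to letter names: A, C#, E, G. These stack in thirds as A–C#–E–G — an A dominant seventh chord.
The lowest note is A, the root of the chord, so this is root position (figured bass 7).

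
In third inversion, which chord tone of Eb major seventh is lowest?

D

The seventh of Eb major seventh (Eb–G–Bb–D) is D; that is the bass in third inversion.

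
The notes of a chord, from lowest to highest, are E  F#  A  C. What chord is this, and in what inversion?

F# half-diminished seventh, third inversion

The pitch classes E, F#, A, C arrange in thirds as F#–A–C–E: an F# half-diminished seventh chord.
E is the seventh of F# half-diminished seventh; seventh in the bass means third inversion (figured bass 4/2).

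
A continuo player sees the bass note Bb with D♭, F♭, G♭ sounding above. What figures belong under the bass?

6/5

The notes Bb, Db, Fb, Gb stack in thirds as Gb–Bb–Db–Fb — a Gb dominant seventh chord. The bass Bb is the third, so this is first inversion: figured 6/5.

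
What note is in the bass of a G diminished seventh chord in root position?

The root of G diminished seventh (G–Bb–Db–Fb) is G; that is the bass in root position.

G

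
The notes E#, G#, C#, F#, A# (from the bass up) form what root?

F#

E#, G#, C#, F#, A# are the tones of an F# major ninth chord (F#–A#–C#–E#–G#), making F# the root.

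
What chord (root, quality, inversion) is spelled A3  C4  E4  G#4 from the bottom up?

The pitch classes A, C, E, G# arrange in thirds as A–C–E–G#: an A minor-major seventh chord.
The lowest note is A, the root of the chord, so this is root position (figured bass 7).

A minor-major seventh, root position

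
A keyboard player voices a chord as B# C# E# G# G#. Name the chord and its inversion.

C# major seventh, third inversion

The distinct note names are B#, C#, E#, G#. Stacked in thirds they read C#–E#–G#–B#, which is a major seventh chord on C#.
The lowest note is B#, the seventh of the chord, so this is third inversion (figured bass 4/2).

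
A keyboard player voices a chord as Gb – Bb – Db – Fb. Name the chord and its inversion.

Gb dominant seventh, root position

Reducing to letter names: Gb, Bb, Db, Fb. These stack in thirds as Gb–Bb–Db–Fb — a Gb dominant seventh chord.
With the root (Gb) in the bass, the chord is in root position (figured bass 7).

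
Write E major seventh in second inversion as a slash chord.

Second inversion of E major seventh has the fifth (B) in the bass. As a slash chord: Emaj7/B.

Emaj7/B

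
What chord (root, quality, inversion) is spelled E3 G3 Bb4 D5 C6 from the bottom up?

Reducing to letter names: E, G, Bb, D, C. These stack in thirds as C–E–G–Bb–D — a C dominant ninth chord.
E is the third of C dominant ninth; third in the bass means first inversion.

C dominant ninth, first inversion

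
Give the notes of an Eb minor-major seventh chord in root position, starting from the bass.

The chord tones are Eb–Gb–Bb–D. With the root (Eb) lowest for root position: Eb, Gb, Bb, D.

Eb, Gb, Bb, D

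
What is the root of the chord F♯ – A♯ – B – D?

Reordering F#, A#, B, D into stacked thirds gives B–D–F#–A#; the bottom of that stack, B, is the root.

B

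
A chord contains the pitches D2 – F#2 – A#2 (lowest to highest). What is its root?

D

D, F#, A# are the tones of a D augmented triad (D–F#–A#), making D the root.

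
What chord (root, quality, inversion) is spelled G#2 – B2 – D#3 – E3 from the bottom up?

E major seventh, first inversion

The pitch classes G#, B, D#, E arrange in thirds as E–G#–B–D#: an E major seventh chord.
G# is the third of E major seventh; third in the bass means first inversion (figured bass 6/5).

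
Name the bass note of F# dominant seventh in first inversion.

F# dominant seventh is F#–A#–C#–E. First inversion places the third in the bass: A#.

A#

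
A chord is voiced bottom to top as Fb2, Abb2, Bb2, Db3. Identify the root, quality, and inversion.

The pitch classes Fb, Abb, Bb, Db arrange in thirds as Bb–Db–Fb–Abb: a Bb diminished seventh chord.
Fb is the fifth of Bb diminished seventh; fifth in the bass means second inversion (figured bass 4/3).

Bb diminished seventh, second inversion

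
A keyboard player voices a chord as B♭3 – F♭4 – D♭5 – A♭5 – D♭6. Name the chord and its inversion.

Bb half-diminished seventh, root position

The pitch classes Bb, Fb, Db, Ab arrange in thirds as Bb–Db–Fb–Ab: a Bb half-diminished seventh chord.
The lowest note is Bb, the root of the chord, so this is root position (figured bass 7).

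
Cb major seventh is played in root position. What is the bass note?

In root position the root is lowest. For Cb major seventh (Cb–Eb–Gb–Bb) that is Cb.

Cb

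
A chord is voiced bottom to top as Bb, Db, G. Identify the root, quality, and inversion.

G diminished, first inversion

The distinct note names are Bb, Db, G. Stacked in thirds they read G–Bb–Db, which is a diminished triad on G.
With the third (Bb) in the bass, the chord is in first inversion (figured bass 6).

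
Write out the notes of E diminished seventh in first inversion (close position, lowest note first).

G, Bb, Db, E

Spelling E diminished seventh: E–G–Bb–Db. In first inversion the third is bass, giving G, Bb, Db, E from the bottom.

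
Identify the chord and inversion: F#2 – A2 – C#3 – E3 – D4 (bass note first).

D major ninth, first inversion

The distinct note names are F#, A, C#, E, D. Stacked in thirds they read D–F#–A–C#–E, which is a major ninth chord on D.
With the third (F#) in the bass, the chord is in first inversion.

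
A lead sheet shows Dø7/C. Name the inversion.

third inversion

Dø7/C means D half-diminished seventh with C in the bass. C is the seventh of D half-diminished seventh (D–F–Ab–C), so this is third inversion.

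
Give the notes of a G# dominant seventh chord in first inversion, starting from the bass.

The chord tones are G#–B#–D#–F#. With the third (B#) lowest for first inversion: B#, D#, F#, G#.

B#, D#, F#, G#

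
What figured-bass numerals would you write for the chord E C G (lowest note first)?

6

The notes E, C, G stack in thirds as C–E–G — a C major triad. The bass E is the third, so this is first inversion: figured 6.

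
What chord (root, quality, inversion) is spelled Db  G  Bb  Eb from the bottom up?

The distinct note names are Db, G, Bb, Eb. Stacked in thirds they read Eb–G–Bb–Db, which is a dominant seventh chord on Eb.
With the seventh (Db) in the bass, the chord is in third inversion (figured bass 4/2).

Eb dominant seventh, third inversion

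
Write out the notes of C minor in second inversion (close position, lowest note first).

G, C, Eb

The chord tones are C–Eb–G. With the fifth (G) lowest for second inversion: G, C, Eb.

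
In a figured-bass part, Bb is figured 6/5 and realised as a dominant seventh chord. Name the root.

Gb

The figures 6/5 mean the third of the chord is in the bass. If Bb is the third of a dominant seventh chord, the root is Gb (chord tones Gb–Bb–Db–Fb).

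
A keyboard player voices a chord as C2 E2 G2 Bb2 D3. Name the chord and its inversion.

C dominant ninth, root position

The pitch classes C, E, G, Bb, D arrange in thirds as C–E–G–Bb–D: a C dominant ninth chord.
The lowest note is C, the root of the chord, so this is root position.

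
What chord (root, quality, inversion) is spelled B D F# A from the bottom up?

B minor seventh, root position

Reducing to letter names: B, D, F#, A. These stack in thirds as B–D–F#–A — a B minor seventh chord.
With the root (B) in the bass, the chord is in root position (figured bass 7).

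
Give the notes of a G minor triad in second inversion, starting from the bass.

Spelling G minor: G–Bb–D. In second inversion the fifth is bass, giving D, G, Bb from the bottom.

D, G, Bb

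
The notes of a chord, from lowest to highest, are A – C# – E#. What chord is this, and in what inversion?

Reducing to letter names: A, C#, E#. These stack in thirds as A–C#–E# — an A augmented triad.
With the root (A) in the bass, the chord is in root position (figured bass 5/3).

A augmented, root position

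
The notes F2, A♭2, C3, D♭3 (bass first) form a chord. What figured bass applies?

The notes F, Ab, C, Db stack in thirds as Db–F–Ab–C — a Db major seventh chord. The bass F is the third, so this is first inversion: figured 6/5.

6/5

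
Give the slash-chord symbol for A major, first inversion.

First inversion of A major has the third (C#) in the bass. As a slash chord: A/C#.

A/C#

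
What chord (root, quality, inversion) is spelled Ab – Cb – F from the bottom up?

The pitch classes Ab, Cb, F arrange in thirds as F–Ab–Cb: an F diminished triad.
With the third (Ab) in the bass, the chord is in first inversion (figured bass 6).

F diminished, first inversion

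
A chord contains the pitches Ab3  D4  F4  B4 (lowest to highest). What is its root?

B

Reordering Ab, D, F, B into stacked thirds gives B–D–F–Ab; the bottom of that stack, B, is the root.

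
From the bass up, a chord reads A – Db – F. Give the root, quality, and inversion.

Db augmented, second inversion

The distinct note names are A, Db, F. Stacked in thirds they read Db–F–A, which is an augmented triad on Db.
A is the fifth of Db augmented; fifth in the bass means second inversion (figured bass 6/4).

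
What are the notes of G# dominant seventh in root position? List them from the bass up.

The chord tones are G#–B#–D#–F#. With the root (G#) lowest for root position: G#, B#, D#, F#.

G#, B#, D#, F#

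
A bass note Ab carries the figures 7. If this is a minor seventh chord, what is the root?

The figures 7 mean the root of the chord is in the bass. If Ab is the root of a minor seventh chord, the root is Ab (chord tones Ab–Cb–Eb–Gb).

Ab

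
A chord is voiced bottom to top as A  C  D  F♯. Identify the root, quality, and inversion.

The distinct note names are A, C, D, F#. Stacked in thirds they read D–F#–A–C, which is a dominant seventh chord on D.
With the fifth (A) in the bass, the chord is in second inversion (figured bass 4/3).

D dominant seventh, second inversion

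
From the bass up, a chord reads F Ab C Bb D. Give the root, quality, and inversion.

Reducing to letter names: F, Ab, C, Bb, D. These stack in thirds as Bb–D–F–Ab–C — a Bb dominant ninth chord.
With the fifth (F) in the bass, the chord is in second inversion.

Bb dominant ninth, second inversion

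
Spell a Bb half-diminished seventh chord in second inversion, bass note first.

The chord tones are Bb–Db–Fb–Ab. With the fifth (Fb) lowest for second inversion: Fb, Ab, Bb, Db.

Fb, Ab, Bb, Db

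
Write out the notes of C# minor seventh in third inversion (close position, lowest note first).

C# minor seventh is C#–E–G#–B. Third inversion puts the seventh (B) in the bass, with the remaining tones above: B, C#, E, G#.

B, C#, E, G#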